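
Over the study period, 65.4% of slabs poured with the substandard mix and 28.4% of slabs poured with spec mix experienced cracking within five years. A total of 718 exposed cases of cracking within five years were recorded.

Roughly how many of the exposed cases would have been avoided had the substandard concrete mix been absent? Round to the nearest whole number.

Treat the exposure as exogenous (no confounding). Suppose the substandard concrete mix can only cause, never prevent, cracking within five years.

p₁ = 0.654, p₀ = 0.284.
PN = (p₁ − p₀)/p₁ = (0.654 − 0.284) / 0.654 ≈ 0.56575.
Attributable cases ≈ PN × (exposed cases) = 0.56575 × 718 ≈ 406.21.

about 406 cases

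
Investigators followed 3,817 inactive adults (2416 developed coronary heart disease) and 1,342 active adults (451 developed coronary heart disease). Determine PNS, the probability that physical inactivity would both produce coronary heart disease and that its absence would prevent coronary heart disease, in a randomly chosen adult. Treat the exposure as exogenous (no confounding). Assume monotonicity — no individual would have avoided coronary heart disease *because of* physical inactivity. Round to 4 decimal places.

p₁ = P(outcome | exposed) = 2416/3817 = 0.63296
p₀ = P(outcome | unexposed) = 451/1342 = 0.33607
Under exogeneity and monotonicity, PNS = p₁ − p₀.
PNS = 0.63296 − 0.33607 = 0.29689

PNS ≈ 0.2969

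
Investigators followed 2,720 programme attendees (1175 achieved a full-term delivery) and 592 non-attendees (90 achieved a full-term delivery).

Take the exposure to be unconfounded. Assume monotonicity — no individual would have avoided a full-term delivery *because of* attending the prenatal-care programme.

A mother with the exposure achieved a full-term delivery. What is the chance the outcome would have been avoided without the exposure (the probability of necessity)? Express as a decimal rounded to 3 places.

p₁ = P(outcome | exposed) = 1175/2720 = 0.43199
p₀ = P(outcome | unexposed) = 90/592 = 0.15203
Under exogeneity and monotonicity, PN = (p₁ − p₀) / p₁.
PN = (0.43199 − 0.15203) / 0.43199 = 0.27996 / 0.43199 ≈ 0.6481

PN ≈ 0.648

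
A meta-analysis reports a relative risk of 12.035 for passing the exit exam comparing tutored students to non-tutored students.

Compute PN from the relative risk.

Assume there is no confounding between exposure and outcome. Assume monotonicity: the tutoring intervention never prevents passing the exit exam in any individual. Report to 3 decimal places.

Under exogeneity and monotonicity, PN = (RR − 1) / RR = 1 − 1/RR.
PN = (12.035 − 1) / 12.035 = 11.04 / 12.035 ≈ 0.9169

PN ≈ 0.917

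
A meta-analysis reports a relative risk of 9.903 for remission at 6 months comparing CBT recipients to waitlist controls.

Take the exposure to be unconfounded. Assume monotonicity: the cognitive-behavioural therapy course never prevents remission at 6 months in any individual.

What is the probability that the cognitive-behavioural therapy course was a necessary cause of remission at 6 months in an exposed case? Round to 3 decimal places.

PN ≈ 0.899

Under exogeneity and monotonicity, PN = (RR − 1) / RR = 1 − 1/RR.
PN = (9.903 − 1) / 9.903 = 8.903 / 9.903 ≈ 0.8990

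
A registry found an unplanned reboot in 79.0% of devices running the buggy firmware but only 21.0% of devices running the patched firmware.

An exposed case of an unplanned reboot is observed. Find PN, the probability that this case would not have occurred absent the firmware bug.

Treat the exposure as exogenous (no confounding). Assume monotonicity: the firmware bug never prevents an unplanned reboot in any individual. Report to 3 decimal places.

p₁ = 0.79, p₀ = 0.21.
Under exogeneity and monotonicity, PN = (p₁ − p₀) / p₁.
PN = (0.79 − 0.21) / 0.79 = 0.58 / 0.79 ≈ 0.7342

PN ≈ 0.734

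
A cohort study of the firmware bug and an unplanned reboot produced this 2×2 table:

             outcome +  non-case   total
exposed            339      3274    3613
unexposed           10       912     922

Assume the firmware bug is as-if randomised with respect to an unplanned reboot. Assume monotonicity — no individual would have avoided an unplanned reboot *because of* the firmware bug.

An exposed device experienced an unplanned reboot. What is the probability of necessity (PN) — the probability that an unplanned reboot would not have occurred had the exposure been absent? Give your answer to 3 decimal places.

p₁ = P(outcome | exposed) = 339/3613 = 0.093828
p₀ = P(outcome | unexposed) = 10/922 = 0.010846
Under exogeneity and monotonicity, PN = (p₁ − p₀) / p₁.
PN = (0.093828 − 0.010846) / 0.093828 = 0.082982 / 0.093828 ≈ 0.8844

PN ≈ 0.884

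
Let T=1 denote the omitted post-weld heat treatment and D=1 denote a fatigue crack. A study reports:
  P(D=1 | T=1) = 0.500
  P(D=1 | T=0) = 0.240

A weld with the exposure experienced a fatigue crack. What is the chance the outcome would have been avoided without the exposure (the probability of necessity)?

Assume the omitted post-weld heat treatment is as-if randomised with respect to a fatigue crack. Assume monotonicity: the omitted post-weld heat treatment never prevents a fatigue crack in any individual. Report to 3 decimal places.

Let p₁ = 0.5, p₀ = 0.24.
Under exogeneity and monotonicity, PN = (p₁ − p₀) / p₁.
PN = (0.5 − 0.24) / 0.5 = 0.26 / 0.5 ≈ 0.5200

PN ≈ 0.520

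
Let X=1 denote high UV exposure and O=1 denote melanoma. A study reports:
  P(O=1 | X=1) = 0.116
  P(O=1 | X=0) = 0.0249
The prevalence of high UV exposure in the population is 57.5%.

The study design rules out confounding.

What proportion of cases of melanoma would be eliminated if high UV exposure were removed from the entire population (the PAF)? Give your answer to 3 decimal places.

PAF ≈ 0.678

Let p₁ = 0.116, p₀ = 0.0249.
Overall risk P(Y=1) = π·p₁ + (1−π)·p₀ = 0.575×0.116 + 0.425×0.0249 = 0.077282.
Under exogeneity, PAF = [P(Y=1) − p₀] / P(Y=1).
PAF = (0.077282 − 0.0249) / 0.077282 ≈ 0.6778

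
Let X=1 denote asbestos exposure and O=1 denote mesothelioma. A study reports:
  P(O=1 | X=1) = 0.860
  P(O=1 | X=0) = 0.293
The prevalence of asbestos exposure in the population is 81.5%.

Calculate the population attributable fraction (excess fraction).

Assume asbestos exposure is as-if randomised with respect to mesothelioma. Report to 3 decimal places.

Let p₁ = 0.86, p₀ = 0.293.
Overall risk P(Y=1) = π·p₁ + (1−π)·p₀ = 0.815×0.86 + 0.185×0.293 = 0.75511.
Under exogeneity, PAF = [P(Y=1) − p₀] / P(Y=1).
PAF = (0.75511 − 0.293) / 0.75511 ≈ 0.6120

PAF ≈ 0.612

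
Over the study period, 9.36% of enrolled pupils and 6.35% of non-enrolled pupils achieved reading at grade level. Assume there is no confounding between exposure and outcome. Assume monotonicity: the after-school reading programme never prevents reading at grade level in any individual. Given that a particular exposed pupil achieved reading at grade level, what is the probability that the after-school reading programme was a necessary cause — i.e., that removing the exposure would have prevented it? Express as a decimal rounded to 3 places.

PN ≈ 0.322

p₁ = 0.0936, p₀ = 0.0635.
Under exogeneity and monotonicity, PN = (p₁ − p₀) / p₁.
PN = (0.0936 − 0.0635) / 0.0936 = 0.0301 / 0.0936 ≈ 0.3216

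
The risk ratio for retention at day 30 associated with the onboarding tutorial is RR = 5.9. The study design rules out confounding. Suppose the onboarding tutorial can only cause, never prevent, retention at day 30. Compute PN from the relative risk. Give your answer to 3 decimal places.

PN ≈ 0.831

Under exogeneity and monotonicity, PN = (RR − 1) / RR = 1 − 1/RR.
PN = (5.9 − 1) / 5.9 = 4.9 / 5.9 ≈ 0.8305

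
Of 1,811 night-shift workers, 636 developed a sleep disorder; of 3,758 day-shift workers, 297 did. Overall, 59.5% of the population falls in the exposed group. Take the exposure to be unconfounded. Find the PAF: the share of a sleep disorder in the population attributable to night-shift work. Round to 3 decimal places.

p₁ = P(outcome | exposed) = 636/1811 = 0.35119
p₀ = P(outcome | unexposed) = 297/3758 = 0.079031
Overall risk P(Y=1) = π·p₁ + (1−π)·p₀ = 0.595×0.35119 + 0.405×0.079031 = 0.24096.
Under exogeneity, PAF = [P(Y=1) − p₀] / P(Y=1).
PAF = (0.24096 − 0.079031) / 0.24096 ≈ 0.6720

PAF ≈ 0.672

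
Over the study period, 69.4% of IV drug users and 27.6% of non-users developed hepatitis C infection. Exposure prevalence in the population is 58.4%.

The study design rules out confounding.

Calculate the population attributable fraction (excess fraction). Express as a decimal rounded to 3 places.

p₁ = 0.694, p₀ = 0.276.
Overall risk P(Y=1) = π·p₁ + (1−π)·p₀ = 0.584×0.694 + 0.416×0.276 = 0.52011.
Under exogeneity, PAF = [P(Y=1) − p₀] / P(Y=1).
PAF = (0.52011 − 0.276) / 0.52011 ≈ 0.4693

PAF ≈ 0.469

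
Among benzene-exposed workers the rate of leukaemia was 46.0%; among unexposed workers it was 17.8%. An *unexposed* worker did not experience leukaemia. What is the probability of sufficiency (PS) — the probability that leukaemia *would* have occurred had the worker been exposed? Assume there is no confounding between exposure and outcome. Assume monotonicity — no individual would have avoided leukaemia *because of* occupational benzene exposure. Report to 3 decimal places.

p₁ = 0.46, p₀ = 0.178.
Under exogeneity and monotonicity, PS = (p₁ − p₀) / (1 − p₀).
PS = (0.46 − 0.178) / (1 − 0.178) = 0.282 / 0.822 ≈ 0.3431

PS ≈ 0.343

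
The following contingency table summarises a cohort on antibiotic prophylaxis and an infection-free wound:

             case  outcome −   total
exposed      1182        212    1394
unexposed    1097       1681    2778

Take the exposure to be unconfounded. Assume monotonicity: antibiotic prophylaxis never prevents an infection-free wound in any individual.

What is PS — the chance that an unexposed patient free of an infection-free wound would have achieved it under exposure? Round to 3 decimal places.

PS ≈ 0.749

p₁ = P(outcome | exposed) = 1182/1394 = 0.84792
p₀ = P(outcome | unexposed) = 1097/2778 = 0.39489
Under exogeneity and monotonicity, PS = (p₁ − p₀) / (1 − p₀).
PS = (0.84792 − 0.39489) / (1 − 0.39489) = 0.45303 / 0.60511 ≈ 0.7487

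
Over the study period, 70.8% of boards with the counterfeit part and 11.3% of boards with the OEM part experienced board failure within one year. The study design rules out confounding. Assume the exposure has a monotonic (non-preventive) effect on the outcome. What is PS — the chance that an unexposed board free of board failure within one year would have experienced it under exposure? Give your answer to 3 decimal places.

PS ≈ 0.671

p₁ = 0.708, p₀ = 0.113.
Under exogeneity and monotonicity, PS = (p₁ − p₀) / (1 − p₀).
PS = (0.708 − 0.113) / (1 − 0.113) = 0.595 / 0.887 ≈ 0.6708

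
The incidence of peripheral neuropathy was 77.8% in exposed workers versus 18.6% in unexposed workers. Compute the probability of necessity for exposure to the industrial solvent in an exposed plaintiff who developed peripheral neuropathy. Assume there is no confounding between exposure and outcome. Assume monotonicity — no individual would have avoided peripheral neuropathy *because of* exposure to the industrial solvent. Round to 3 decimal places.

p₁ = 0.778, p₀ = 0.186.
Under exogeneity and monotonicity, PN = (p₁ − p₀) / p₁.
PN = (0.778 − 0.186) / 0.778 = 0.592 / 0.778 ≈ 0.7609

PN ≈ 0.761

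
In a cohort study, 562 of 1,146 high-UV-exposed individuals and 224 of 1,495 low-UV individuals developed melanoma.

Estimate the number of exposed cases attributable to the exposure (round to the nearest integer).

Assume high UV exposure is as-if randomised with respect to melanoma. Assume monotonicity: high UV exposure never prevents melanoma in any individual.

about 390 cases

p₁ = P(outcome | exposed) = 562/1146 = 0.4904
p₀ = P(outcome | unexposed) = 224/1495 = 0.14983
PN = (p₁ − p₀)/p₁ = (0.4904 − 0.14983) / 0.4904 ≈ 0.69447.
Attributable cases ≈ PN × (exposed cases) = 0.69447 × 562 ≈ 390.29.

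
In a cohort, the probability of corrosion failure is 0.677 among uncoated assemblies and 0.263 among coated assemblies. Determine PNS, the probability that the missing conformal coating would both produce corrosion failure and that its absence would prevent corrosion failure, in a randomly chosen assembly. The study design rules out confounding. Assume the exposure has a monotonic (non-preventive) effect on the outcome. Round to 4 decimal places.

Let p₁ = 0.677, p₀ = 0.263.
Under exogeneity and monotonicity, PNS = p₁ − p₀.
PNS = 0.677 − 0.263 = 0.414

PNS ≈ 0.4140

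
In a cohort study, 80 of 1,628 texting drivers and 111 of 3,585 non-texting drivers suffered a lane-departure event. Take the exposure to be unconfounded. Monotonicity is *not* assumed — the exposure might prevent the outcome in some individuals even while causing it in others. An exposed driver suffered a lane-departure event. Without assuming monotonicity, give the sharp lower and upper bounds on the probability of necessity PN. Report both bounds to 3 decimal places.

0.370 ≤ PN ≤ 1.000

p₁ = P(outcome | exposed) = 80/1628 = 0.04914
p₀ = P(outcome | unexposed) = 111/3585 = 0.030962
Under exogeneity alone the bounds on PN are max{0,(p₁−p₀)/p₁} ≤ PN ≤ min{1,(1−p₀)/p₁}.
  lower = (p₁ − p₀)/p₁ = 0.018178 / 0.04914 ≈ 0.3699
  upper = min{1, (1 − p₀)/p₁} = 0.96904 / 0.04914 ≈ 19.7199 → capped at 1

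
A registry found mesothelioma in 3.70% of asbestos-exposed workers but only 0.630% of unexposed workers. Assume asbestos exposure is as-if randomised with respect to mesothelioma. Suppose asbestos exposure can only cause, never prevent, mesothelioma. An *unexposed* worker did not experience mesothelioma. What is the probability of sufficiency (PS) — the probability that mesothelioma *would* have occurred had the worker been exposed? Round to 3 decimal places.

p₁ = 0.037, p₀ = 0.0063.
Under exogeneity and monotonicity, PS = (p₁ − p₀) / (1 − p₀).
PS = (0.037 − 0.0063) / (1 − 0.0063) = 0.0307 / 0.9937 ≈ 0.0309

PS ≈ 0.031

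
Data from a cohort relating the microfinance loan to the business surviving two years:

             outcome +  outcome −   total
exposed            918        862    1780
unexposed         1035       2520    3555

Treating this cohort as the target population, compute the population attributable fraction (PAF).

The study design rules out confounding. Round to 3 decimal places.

PAF ≈ 0.205

p₁ = P(outcome | exposed) = 918/1780 = 0.51573
p₀ = P(outcome | unexposed) = 1035/3555 = 0.29114
Exposure prevalence π = 1780/5335 = 0.33365; overall risk P(Y=1) = 0.36607.
Under exogeneity, PAF = [P(Y=1) − p₀]/P(Y=1).
PAF = (0.36607 − 0.29114) / 0.36607 ≈ 0.2047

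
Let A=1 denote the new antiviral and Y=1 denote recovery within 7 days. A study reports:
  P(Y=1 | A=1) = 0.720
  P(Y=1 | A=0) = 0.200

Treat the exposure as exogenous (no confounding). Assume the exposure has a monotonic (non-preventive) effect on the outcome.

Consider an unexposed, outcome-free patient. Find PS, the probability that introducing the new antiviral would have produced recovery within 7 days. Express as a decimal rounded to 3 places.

PS ≈ 0.650

Let p₁ = 0.72, p₀ = 0.2.
Under exogeneity and monotonicity, PS = (p₁ − p₀) / (1 − p₀).
PS = (0.72 − 0.2) / (1 − 0.2) = 0.52 / 0.8 ≈ 0.6500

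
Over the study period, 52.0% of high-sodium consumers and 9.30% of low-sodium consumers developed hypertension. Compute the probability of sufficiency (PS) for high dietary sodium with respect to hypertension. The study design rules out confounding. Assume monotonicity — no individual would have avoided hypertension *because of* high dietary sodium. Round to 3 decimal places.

PS ≈ 0.471

p₁ = 0.52, p₀ = 0.093.
Under exogeneity and monotonicity, PS = (p₁ − p₀) / (1 − p₀).
PS = (0.52 − 0.093) / (1 − 0.093) = 0.427 / 0.907 ≈ 0.4708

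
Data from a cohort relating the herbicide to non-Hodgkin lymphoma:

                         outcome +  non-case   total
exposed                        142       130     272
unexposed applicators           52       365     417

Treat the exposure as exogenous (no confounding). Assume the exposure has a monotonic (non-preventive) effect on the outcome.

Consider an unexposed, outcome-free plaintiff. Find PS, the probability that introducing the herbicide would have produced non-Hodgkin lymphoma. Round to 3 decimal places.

p₁ = P(outcome | exposed) = 142/272 = 0.52206
p₀ = P(outcome | unexposed) = 52/417 = 0.1247
Under exogeneity and monotonicity, PS = (p₁ − p₀) / (1 − p₀).
PS = (0.52206 − 0.1247) / (1 − 0.1247) = 0.39736 / 0.8753 ≈ 0.4540

PS ≈ 0.454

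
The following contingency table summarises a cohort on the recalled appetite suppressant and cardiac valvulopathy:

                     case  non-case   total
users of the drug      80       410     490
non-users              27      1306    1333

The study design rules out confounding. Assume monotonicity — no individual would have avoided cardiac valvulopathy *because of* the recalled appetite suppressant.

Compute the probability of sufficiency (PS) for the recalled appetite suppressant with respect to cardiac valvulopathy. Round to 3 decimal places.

PS ≈ 0.146

p₁ = P(outcome | exposed) = 80/490 = 0.16327
p₀ = P(outcome | unexposed) = 27/1333 = 0.020255
Under exogeneity and monotonicity, PS = (p₁ − p₀) / (1 − p₀).
PS = (0.16327 − 0.020255) / (1 − 0.020255) = 0.14301 / 0.97974 ≈ 0.1460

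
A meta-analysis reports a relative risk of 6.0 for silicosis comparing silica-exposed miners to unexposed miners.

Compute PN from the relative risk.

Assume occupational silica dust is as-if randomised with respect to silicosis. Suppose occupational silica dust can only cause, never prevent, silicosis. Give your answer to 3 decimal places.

PN ≈ 0.833

Under exogeneity and monotonicity, PN = (RR − 1) / RR = 1 − 1/RR.
PN = (6.0 − 1) / 6.0 = 5 / 6.0 ≈ 0.8333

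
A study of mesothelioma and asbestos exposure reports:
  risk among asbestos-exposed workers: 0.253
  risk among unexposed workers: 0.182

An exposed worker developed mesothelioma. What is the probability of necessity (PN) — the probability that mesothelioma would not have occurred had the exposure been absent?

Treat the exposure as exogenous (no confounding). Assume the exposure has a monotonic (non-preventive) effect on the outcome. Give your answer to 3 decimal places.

Let p₁ = 0.253, p₀ = 0.182.
Under exogeneity and monotonicity, PN = (p₁ − p₀) / p₁.
PN = (0.253 − 0.182) / 0.253 = 0.071 / 0.253 ≈ 0.2806

PN ≈ 0.281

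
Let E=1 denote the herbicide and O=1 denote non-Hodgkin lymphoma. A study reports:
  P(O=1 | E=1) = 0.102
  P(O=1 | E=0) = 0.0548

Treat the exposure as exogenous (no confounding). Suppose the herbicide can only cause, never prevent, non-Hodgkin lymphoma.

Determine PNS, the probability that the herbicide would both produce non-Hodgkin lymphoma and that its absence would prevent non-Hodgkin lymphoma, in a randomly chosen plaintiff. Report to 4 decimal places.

Let p₁ = 0.102, p₀ = 0.0548.
Under exogeneity and monotonicity, PNS = p₁ − p₀.
PNS = 0.102 − 0.0548 = 0.0472

PNS ≈ 0.0472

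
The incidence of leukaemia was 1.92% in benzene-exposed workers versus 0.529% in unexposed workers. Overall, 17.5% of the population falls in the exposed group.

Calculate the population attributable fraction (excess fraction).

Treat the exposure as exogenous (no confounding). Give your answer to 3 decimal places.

p₁ = 0.0192, p₀ = 0.00529.
Overall risk P(Y=1) = π·p₁ + (1−π)·p₀ = 0.175×0.0192 + 0.825×0.00529 = 0.0077243.
Under exogeneity, PAF = [P(Y=1) − p₀] / P(Y=1).
PAF = (0.0077243 − 0.00529) / 0.0077243 ≈ 0.3151

PAF ≈ 0.315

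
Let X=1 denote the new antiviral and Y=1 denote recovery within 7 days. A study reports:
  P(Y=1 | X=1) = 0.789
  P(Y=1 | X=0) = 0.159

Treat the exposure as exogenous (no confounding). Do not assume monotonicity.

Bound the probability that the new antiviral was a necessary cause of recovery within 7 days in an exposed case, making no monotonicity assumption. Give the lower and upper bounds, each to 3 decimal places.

Let p₁ = 0.789, p₀ = 0.159.
Under exogeneity alone the bounds on PN are max{0,(p₁−p₀)/p₁} ≤ PN ≤ min{1,(1−p₀)/p₁}.
  lower = (p₁ − p₀)/p₁ = 0.63 / 0.789 ≈ 0.7985
  upper = min{1, (1 − p₀)/p₁} = 0.841 / 0.789 ≈ 1.0659 → capped at 1

0.798 ≤ PN ≤ 1.000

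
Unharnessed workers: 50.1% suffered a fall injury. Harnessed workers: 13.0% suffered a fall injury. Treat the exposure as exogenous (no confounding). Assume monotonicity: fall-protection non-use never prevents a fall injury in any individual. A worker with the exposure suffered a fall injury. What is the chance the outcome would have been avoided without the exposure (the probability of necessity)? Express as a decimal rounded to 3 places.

PN ≈ 0.741

p₁ = 0.501, p₀ = 0.13.
Under exogeneity and monotonicity, PN = (p₁ − p₀) / p₁.
PN = (0.501 − 0.13) / 0.501 = 0.371 / 0.501 ≈ 0.7405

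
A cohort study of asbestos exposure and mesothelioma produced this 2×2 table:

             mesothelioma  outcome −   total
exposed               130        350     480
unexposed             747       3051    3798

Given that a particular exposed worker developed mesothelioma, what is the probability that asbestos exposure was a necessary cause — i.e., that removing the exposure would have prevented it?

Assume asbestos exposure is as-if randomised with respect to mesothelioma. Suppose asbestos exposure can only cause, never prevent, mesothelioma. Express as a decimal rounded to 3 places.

p₁ = P(outcome | exposed) = 130/480 = 0.27083
p₀ = P(outcome | unexposed) = 747/3798 = 0.19668
Under exogeneity and monotonicity, PN = (p₁ − p₀) / p₁.
PN = (0.27083 − 0.19668) / 0.27083 = 0.074151 / 0.27083 ≈ 0.2738

PN ≈ 0.274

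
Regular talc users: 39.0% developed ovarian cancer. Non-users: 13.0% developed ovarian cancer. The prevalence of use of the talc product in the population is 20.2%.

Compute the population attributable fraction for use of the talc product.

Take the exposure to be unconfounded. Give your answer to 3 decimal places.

PAF ≈ 0.288

p₁ = 0.39, p₀ = 0.13.
Overall risk P(Y=1) = π·p₁ + (1−π)·p₀ = 0.202×0.39 + 0.798×0.13 = 0.18252.
Under exogeneity, PAF = [P(Y=1) − p₀] / P(Y=1).
PAF = (0.18252 − 0.13) / 0.18252 ≈ 0.2877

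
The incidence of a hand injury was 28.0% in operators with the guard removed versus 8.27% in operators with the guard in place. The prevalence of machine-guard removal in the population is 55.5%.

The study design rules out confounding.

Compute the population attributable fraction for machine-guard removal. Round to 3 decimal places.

p₁ = 0.28, p₀ = 0.0827.
Overall risk P(Y=1) = π·p₁ + (1−π)·p₀ = 0.555×0.28 + 0.445×0.0827 = 0.1922.
Under exogeneity, PAF = [P(Y=1) − p₀] / P(Y=1).
PAF = (0.1922 − 0.0827) / 0.1922 ≈ 0.5697

PAF ≈ 0.570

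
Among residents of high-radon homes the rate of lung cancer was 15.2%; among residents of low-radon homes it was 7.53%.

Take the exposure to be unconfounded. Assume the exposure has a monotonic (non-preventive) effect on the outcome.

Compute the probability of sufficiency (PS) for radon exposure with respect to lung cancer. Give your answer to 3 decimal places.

p₁ = 0.152, p₀ = 0.0753.
Under exogeneity and monotonicity, PS = (p₁ − p₀) / (1 − p₀).
PS = (0.152 − 0.0753) / (1 − 0.0753) = 0.0767 / 0.9247 ≈ 0.0829

PS ≈ 0.083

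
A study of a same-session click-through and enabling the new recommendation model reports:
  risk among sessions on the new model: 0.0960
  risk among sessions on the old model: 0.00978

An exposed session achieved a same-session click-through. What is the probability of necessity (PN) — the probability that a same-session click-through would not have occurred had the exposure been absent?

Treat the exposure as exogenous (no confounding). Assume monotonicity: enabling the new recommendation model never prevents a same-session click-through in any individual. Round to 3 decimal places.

PN ≈ 0.898

Let p₁ = 0.096, p₀ = 0.00978.
Under exogeneity and monotonicity, PN = (p₁ − p₀) / p₁.
PN = (0.096 − 0.00978) / 0.096 = 0.08622 / 0.096 ≈ 0.8981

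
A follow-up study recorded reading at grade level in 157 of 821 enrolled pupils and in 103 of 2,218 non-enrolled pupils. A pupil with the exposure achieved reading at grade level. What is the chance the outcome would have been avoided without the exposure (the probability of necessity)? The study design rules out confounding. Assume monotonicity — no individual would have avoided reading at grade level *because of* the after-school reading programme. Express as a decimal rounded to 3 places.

PN ≈ 0.757

p₁ = P(outcome | exposed) = 157/821 = 0.19123
p₀ = P(outcome | unexposed) = 103/2218 = 0.046438
Under exogeneity and monotonicity, PN = (p₁ − p₀) / p₁.
PN = (0.19123 − 0.046438) / 0.19123 = 0.14479 / 0.19123 ≈ 0.7572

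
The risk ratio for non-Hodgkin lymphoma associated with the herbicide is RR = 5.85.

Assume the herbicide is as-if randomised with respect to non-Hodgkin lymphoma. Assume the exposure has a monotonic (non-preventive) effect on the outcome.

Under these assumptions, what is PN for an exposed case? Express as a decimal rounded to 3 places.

PN ≈ 0.829

Under exogeneity and monotonicity, PN = (RR − 1) / RR = 1 − 1/RR.
PN = (5.85 − 1) / 5.85 = 4.85 / 5.85 ≈ 0.8291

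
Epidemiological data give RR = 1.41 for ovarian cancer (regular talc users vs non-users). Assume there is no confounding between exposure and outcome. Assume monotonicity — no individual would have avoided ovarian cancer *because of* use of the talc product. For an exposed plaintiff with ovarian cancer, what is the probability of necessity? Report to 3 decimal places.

Under exogeneity and monotonicity, PN = (RR − 1) / RR = 1 − 1/RR.
PN = (1.41 − 1) / 1.41 = 0.41 / 1.41 ≈ 0.2908

PN ≈ 0.291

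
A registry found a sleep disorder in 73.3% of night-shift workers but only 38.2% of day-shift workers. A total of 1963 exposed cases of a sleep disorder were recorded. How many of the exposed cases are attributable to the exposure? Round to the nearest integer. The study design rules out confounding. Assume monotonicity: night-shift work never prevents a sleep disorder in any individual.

p₁ = 0.733, p₀ = 0.382.
PN = (p₁ − p₀)/p₁ = (0.733 − 0.382) / 0.733 ≈ 0.47885.
Attributable cases ≈ PN × (exposed cases) = 0.47885 × 1963 ≈ 939.99.

about 940 cases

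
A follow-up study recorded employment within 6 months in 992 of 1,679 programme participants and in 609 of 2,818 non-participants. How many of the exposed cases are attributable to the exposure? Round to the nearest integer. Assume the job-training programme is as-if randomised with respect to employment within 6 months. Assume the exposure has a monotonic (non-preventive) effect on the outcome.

p₁ = P(outcome | exposed) = 992/1679 = 0.59083
p₀ = P(outcome | unexposed) = 609/2818 = 0.21611
PN = (p₁ − p₀)/p₁ = (0.59083 − 0.21611) / 0.59083 ≈ 0.63422.
Attributable cases ≈ PN × (exposed cases) = 0.63422 × 992 ≈ 629.15.

about 629 cases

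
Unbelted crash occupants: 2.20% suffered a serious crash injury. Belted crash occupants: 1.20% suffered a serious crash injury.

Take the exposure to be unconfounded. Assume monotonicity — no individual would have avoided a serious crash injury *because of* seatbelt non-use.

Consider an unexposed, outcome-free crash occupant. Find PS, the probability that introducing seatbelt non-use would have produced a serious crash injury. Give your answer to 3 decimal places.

PS ≈ 0.010

p₁ = 0.022, p₀ = 0.012.
Under exogeneity and monotonicity, PS = (p₁ − p₀) / (1 − p₀).
PS = (0.022 − 0.012) / (1 − 0.012) = 0.01 / 0.988 ≈ 0.0101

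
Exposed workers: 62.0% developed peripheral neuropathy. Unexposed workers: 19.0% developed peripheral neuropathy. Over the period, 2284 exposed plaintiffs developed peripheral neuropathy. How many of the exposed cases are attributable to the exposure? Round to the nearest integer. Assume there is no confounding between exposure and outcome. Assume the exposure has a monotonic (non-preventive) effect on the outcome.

about 1584 cases

p₁ = 0.62, p₀ = 0.19.
PN = (p₁ − p₀)/p₁ = (0.62 − 0.19) / 0.62 ≈ 0.69355.
Attributable cases ≈ PN × (exposed cases) = 0.69355 × 2284 ≈ 1584.06.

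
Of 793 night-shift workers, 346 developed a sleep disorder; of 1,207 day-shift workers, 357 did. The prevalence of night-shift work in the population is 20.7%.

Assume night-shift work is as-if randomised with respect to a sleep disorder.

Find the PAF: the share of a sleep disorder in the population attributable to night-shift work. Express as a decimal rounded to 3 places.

p₁ = P(outcome | exposed) = 346/793 = 0.43632
p₀ = P(outcome | unexposed) = 357/1207 = 0.29577
Overall risk P(Y=1) = π·p₁ + (1−π)·p₀ = 0.207×0.43632 + 0.793×0.29577 = 0.32487.
Under exogeneity, PAF = [P(Y=1) − p₀] / P(Y=1).
PAF = (0.32487 − 0.29577) / 0.32487 ≈ 0.0896

PAF ≈ 0.090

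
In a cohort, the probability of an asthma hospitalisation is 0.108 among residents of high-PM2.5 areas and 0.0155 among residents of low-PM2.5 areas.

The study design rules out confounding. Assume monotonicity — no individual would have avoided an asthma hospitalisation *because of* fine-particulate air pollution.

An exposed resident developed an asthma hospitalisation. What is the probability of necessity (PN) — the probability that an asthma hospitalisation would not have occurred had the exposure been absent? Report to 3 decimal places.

Let p₁ = 0.108, p₀ = 0.0155.
Under exogeneity and monotonicity, PN = (p₁ − p₀) / p₁.
PN = (0.108 − 0.0155) / 0.108 = 0.0925 / 0.108 ≈ 0.8565

PN ≈ 0.856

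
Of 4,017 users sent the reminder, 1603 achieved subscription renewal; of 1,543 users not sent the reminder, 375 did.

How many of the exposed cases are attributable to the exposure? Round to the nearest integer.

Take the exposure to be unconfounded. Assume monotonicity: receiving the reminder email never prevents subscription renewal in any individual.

about 627 cases

p₁ = P(outcome | exposed) = 1603/4017 = 0.39905
p₀ = P(outcome | unexposed) = 375/1543 = 0.24303
PN = (p₁ − p₀)/p₁ = (0.39905 − 0.24303) / 0.39905 ≈ 0.39098.
Attributable cases ≈ PN × (exposed cases) = 0.39098 × 1603 ≈ 626.74.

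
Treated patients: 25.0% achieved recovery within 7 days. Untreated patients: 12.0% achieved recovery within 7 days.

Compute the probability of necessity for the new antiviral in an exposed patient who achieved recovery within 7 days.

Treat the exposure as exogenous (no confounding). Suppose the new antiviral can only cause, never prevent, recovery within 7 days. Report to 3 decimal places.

p₁ = 0.25, p₀ = 0.12.
Under exogeneity and monotonicity, PN = (p₁ − p₀) / p₁.
PN = (0.25 − 0.12) / 0.25 = 0.13 / 0.25 ≈ 0.5200

PN ≈ 0.520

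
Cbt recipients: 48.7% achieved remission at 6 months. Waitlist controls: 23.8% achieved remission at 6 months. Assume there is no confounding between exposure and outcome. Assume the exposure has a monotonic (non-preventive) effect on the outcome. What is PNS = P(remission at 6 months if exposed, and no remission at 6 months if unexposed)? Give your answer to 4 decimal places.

p₁ = 0.487, p₀ = 0.238.
Under exogeneity and monotonicity, PNS = p₁ − p₀.
PNS = 0.487 − 0.238 = 0.249

PNS ≈ 0.2490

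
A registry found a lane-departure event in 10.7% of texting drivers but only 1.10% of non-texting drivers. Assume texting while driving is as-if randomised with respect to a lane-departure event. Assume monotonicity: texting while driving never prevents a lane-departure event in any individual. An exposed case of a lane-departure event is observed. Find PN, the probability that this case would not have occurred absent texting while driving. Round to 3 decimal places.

PN ≈ 0.897

p₁ = 0.107, p₀ = 0.011.
Under exogeneity and monotonicity, PN = (p₁ − p₀) / p₁.
PN = (0.107 − 0.011) / 0.107 = 0.096 / 0.107 ≈ 0.8972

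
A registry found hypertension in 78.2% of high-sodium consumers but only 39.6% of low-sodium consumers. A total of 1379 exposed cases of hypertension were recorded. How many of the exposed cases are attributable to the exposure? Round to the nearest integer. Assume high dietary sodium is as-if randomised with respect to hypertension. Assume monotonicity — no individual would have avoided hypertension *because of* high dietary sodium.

about 681 cases

p₁ = 0.782, p₀ = 0.396.
PN = (p₁ − p₀)/p₁ = (0.782 − 0.396) / 0.782 ≈ 0.49361.
Attributable cases ≈ PN × (exposed cases) = 0.49361 × 1379 ≈ 680.68.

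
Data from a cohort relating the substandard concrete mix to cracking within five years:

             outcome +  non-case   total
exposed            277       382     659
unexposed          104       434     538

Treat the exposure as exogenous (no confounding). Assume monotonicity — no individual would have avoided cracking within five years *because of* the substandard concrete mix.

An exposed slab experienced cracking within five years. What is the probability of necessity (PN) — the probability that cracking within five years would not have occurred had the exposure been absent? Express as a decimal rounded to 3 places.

PN ≈ 0.540

p₁ = P(outcome | exposed) = 277/659 = 0.42033
p₀ = P(outcome | unexposed) = 104/538 = 0.19331
Under exogeneity and monotonicity, PN = (p₁ − p₀)/p₁.
PN = (0.42033 − 0.19331) / 0.42033 ≈ 0.5401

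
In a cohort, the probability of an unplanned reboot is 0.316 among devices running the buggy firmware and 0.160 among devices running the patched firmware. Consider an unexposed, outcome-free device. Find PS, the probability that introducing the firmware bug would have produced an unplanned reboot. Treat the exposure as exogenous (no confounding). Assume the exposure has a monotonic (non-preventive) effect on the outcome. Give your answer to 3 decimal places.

Let p₁ = 0.316, p₀ = 0.16.
Under exogeneity and monotonicity, PS = (p₁ − p₀) / (1 − p₀).
PS = (0.316 − 0.16) / (1 − 0.16) = 0.156 / 0.84 ≈ 0.1857

PS ≈ 0.186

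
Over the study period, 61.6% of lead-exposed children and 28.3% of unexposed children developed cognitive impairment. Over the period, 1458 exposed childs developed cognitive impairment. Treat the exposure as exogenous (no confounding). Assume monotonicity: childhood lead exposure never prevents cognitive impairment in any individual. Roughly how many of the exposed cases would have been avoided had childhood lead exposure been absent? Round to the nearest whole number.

about 788 cases

p₁ = 0.616, p₀ = 0.283.
PN = (p₁ − p₀)/p₁ = (0.616 − 0.283) / 0.616 ≈ 0.54058.
Attributable cases ≈ PN × (exposed cases) = 0.54058 × 1458 ≈ 788.17.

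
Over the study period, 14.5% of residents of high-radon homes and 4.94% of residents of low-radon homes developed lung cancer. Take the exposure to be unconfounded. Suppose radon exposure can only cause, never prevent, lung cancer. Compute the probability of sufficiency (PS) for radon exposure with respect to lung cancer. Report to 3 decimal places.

p₁ = 0.145, p₀ = 0.0494.
Under exogeneity and monotonicity, PS = (p₁ − p₀) / (1 − p₀).
PS = (0.145 − 0.0494) / (1 − 0.0494) = 0.0956 / 0.9506 ≈ 0.1006

PS ≈ 0.101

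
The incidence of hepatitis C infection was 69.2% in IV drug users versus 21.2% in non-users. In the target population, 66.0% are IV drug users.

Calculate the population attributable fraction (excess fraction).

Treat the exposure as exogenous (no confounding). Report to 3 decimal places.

PAF ≈ 0.599

p₁ = 0.692, p₀ = 0.212.
Overall risk P(Y=1) = π·p₁ + (1−π)·p₀ = 0.66×0.692 + 0.34×0.212 = 0.5288.
Under exogeneity, PAF = [P(Y=1) − p₀] / P(Y=1).
PAF = (0.5288 − 0.212) / 0.5288 ≈ 0.5991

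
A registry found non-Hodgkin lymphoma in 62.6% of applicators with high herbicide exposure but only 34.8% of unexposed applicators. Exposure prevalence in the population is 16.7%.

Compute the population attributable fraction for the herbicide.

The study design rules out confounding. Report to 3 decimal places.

p₁ = 0.626, p₀ = 0.348.
Overall risk P(Y=1) = π·p₁ + (1−π)·p₀ = 0.167×0.626 + 0.833×0.348 = 0.39443.
Under exogeneity, PAF = [P(Y=1) − p₀] / P(Y=1).
PAF = (0.39443 − 0.348) / 0.39443 ≈ 0.1177

PAF ≈ 0.118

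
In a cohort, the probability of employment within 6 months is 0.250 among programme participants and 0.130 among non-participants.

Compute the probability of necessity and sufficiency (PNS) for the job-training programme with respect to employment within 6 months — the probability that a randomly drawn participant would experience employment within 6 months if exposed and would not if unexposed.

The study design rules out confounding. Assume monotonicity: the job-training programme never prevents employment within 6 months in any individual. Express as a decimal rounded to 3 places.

Let p₁ = 0.25, p₀ = 0.13.
Under exogeneity and monotonicity, PNS = p₁ − p₀.
PNS = 0.25 − 0.13 = 0.12

PNS ≈ 0.120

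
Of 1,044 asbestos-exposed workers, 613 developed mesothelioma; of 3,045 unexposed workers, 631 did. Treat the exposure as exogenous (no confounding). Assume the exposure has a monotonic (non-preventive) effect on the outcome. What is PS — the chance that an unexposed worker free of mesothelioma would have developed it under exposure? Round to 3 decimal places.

p₁ = P(outcome | exposed) = 613/1044 = 0.58716
p₀ = P(outcome | unexposed) = 631/3045 = 0.20722
Under exogeneity and monotonicity, PS = (p₁ − p₀) / (1 − p₀).
PS = (0.58716 − 0.20722) / (1 − 0.20722) = 0.37994 / 0.79278 ≈ 0.4793

PS ≈ 0.479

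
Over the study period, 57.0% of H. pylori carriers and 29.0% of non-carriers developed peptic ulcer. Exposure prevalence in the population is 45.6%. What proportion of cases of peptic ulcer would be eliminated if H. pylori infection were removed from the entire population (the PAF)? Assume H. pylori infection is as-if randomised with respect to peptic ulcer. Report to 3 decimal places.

p₁ = 0.57, p₀ = 0.29.
Overall risk P(Y=1) = π·p₁ + (1−π)·p₀ = 0.456×0.57 + 0.544×0.29 = 0.41768.
Under exogeneity, PAF = [P(Y=1) − p₀] / P(Y=1).
PAF = (0.41768 − 0.29) / 0.41768 ≈ 0.3057

PAF ≈ 0.306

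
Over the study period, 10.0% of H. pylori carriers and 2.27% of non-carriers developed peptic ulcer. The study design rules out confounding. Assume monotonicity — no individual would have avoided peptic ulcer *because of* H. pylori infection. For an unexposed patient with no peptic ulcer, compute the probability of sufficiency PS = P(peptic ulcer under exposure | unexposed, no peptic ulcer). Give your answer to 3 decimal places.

p₁ = 0.1, p₀ = 0.0227.
Under exogeneity and monotonicity, PS = (p₁ − p₀) / (1 − p₀).
PS = (0.1 − 0.0227) / (1 − 0.0227) = 0.0773 / 0.9773 ≈ 0.0791

PS ≈ 0.079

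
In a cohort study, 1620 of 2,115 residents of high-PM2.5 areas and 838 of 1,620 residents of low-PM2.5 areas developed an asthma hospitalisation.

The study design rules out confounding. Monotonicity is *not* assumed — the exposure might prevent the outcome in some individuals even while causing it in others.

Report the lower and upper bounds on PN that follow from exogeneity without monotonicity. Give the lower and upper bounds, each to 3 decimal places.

0.325 ≤ PN ≤ 0.630

p₁ = P(outcome | exposed) = 1620/2115 = 0.76596
p₀ = P(outcome | unexposed) = 838/1620 = 0.51728
Under exogeneity alone the bounds on PN are max{0,(p₁−p₀)/p₁} ≤ PN ≤ min{1,(1−p₀)/p₁}.
  lower = (p₁ − p₀)/p₁ = 0.24867 / 0.76596 ≈ 0.3247
  upper = min{1, (1 − p₀)/p₁} = 0.48272 / 0.76596 ≈ 0.6302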